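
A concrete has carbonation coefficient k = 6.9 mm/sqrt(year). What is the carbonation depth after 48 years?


depth = k * sqrt(t)
= 6.9 * sqrt(48)
= 47.8 mm

47.8


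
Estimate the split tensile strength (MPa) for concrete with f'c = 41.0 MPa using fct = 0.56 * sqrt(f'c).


fct = 0.56 * sqrt(41.0)
= 0.56 * 6.403
= 3.586 MPa

3.586


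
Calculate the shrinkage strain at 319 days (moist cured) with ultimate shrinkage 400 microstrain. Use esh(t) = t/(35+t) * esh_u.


esh(319) = 319 / (35 + 319) * 400
= 319 / 354 * 400
= 360.5 microstrain

360.5


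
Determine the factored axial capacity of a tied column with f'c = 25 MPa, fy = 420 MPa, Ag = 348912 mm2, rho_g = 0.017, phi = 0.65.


Ast = rho * Ag = 0.017 * 348912 = 5931.504 mm2
phi*Pn = 0.65 * 0.80 * (0.85 * 25 * (348912 - 5931.504) + 420 * 5931.504) / 1000
= 5085.37 kN

5085.37


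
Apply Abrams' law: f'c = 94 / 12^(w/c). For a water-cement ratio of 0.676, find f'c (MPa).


f'c = 94 / 12^0.676
= 94 / 5.364
= 17.52 MPa

17.52


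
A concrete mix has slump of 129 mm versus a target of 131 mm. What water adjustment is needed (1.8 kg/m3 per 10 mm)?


Difference = 131 - 129 = 2 mm
Water adjustment = 2 * 1.8 / 10 = 0.4 kg/m3

0.4


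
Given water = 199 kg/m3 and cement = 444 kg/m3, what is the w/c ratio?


w/c = water / cement
w/c = 199 / 444 = 0.448

0.448


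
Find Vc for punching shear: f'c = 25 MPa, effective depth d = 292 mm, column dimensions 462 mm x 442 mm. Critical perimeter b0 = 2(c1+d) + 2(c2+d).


b0 = 2*(462 + 292) + 2*(442 + 292) = 2976 mm
Vc = 0.33 * sqrt(25) * 2976 * 292 / 1000
= 1433.84 kN

1433.84


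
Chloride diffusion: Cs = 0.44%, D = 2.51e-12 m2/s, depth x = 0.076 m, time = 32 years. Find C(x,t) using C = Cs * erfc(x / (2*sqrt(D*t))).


t_seconds = 32 * 365.25 * 24 * 3600 = 1009843200.0 s
arg = 0.076 / (2 * sqrt(2.51e-12 * 1009843200.0))
= 0.7548
erfc(0.7548) = 0.2858
C = 0.44 * 0.2858 = 0.1257%

0.1257


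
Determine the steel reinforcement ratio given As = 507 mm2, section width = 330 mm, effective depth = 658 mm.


rho = As / (b * d)
= 507 / (330 * 658)
= 0.0023

0.0023


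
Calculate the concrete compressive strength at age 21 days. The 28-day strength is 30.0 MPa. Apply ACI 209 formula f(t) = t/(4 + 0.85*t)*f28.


f(21) = 21 / (4 + 0.85 * 21) * 30.0
= 21 / 21.85 * 30.0
= 28.83 MPa

28.83


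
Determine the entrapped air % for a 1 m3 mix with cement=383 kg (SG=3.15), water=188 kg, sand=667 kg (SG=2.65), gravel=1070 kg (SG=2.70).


Vol cement = 383 / (3.15 * 1000) = 0.121587 m3
Vol water = 188 / 1000 = 0.188 m3
Vol sand = 667 / (2.65 * 1000) = 0.251698 m3
Vol gravel = 1070 / (2.70 * 1000) = 0.396296 m3
Total solid + water volume = 0.957582 m3
Air = (1 - 0.957582) * 100 = 4.24%

4.24


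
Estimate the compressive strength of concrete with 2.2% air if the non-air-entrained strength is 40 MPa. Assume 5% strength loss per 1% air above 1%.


Strength loss = (2.2 - 1) * 5 = 6.0%
f'c = 40 * (1 - 6.0/100)
= 37.6 MPa

37.6


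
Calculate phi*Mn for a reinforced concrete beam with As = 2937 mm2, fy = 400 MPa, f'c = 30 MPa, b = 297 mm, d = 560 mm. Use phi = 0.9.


a = As * fy / (0.85 * f'c * b)
= 2937 * 400 / (0.85 * 30 * 297)
= 155.1198 mm
Mn = As * fy * (d - a/2) / 10^6
= 566.7706 kN-m
phi*Mn = 0.9 * 566.7706 = 510.09 kN-m

510.09


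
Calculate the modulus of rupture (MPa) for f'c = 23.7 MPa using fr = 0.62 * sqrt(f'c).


fr = 0.62 * sqrt(23.7)
= 3.018 MPa

3.018


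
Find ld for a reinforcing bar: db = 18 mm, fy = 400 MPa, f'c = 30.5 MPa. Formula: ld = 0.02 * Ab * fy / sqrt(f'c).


Ab = pi * 18^2 / 4 = 254.469 mm2
ld = 0.02 * 254.469 * 400 / sqrt(30.5)
= 368.6 mm

368.6


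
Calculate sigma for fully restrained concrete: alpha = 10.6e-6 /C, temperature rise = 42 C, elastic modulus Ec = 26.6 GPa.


sigma = alpha * dT * Ec
= 10.6e-6 * 42 * 26.6 * 1000
= 11.842 MPa

11.842


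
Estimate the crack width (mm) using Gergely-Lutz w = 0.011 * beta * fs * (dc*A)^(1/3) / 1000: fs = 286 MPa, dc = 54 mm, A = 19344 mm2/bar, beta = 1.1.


w = 0.011 * beta * fs * (dc * A)^(1/3) / 1000
= 0.011 * 1.1 * 286 * (54 * 19344)^(1/3) / 1000
= 0.351 mm

0.351


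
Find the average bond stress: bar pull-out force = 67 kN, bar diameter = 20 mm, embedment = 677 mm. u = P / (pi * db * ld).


u = P / (pi * db * ld)
= 67 * 1000 / (pi * 20 * 677)
= 1.575 MPa

1.575


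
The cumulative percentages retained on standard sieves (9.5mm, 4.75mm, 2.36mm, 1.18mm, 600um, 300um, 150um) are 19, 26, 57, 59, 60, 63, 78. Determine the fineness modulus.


FM = sum(cumulative % retained) / 100
= 362 / 100
= 3.62

3.62


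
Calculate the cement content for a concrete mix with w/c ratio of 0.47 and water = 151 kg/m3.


Cement = water / (w/c)
= 151 / 0.47
= 321.3 kg/m3

321.3


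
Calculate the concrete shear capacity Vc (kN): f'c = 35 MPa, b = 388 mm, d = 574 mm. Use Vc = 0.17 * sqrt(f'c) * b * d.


Vc = 0.17 * sqrt(35) * 388 * 574 / 1000
= 223.99 kN

223.99


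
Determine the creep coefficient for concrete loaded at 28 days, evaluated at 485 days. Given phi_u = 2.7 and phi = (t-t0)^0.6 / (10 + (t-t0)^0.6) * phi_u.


dt = 485 - 28 = 457
phi = 457^0.6 / (10 + 457^0.6) * 2.7
= 2.154

2.154


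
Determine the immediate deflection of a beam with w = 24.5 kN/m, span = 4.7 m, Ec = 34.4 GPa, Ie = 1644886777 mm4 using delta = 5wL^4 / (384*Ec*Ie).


Convert: L = 4.7 m = 4700 mm, Ec = 34.4 GPa = 34400 MPa
delta = 5 * 24.5 * 4700^4 / (384 * 34400 * 1644886777)
= 2.75 mm

2.75


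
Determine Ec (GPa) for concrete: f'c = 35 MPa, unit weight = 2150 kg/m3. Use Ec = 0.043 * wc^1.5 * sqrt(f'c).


Ec = 0.043 * 2150^1.5 * sqrt(35) / 1000
= 25.36 GPa

25.36


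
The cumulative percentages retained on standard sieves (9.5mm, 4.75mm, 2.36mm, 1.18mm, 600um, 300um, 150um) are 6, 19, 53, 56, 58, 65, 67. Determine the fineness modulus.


FM = sum(cumulative % retained) / 100
= 324 / 100
= 3.24

3.24


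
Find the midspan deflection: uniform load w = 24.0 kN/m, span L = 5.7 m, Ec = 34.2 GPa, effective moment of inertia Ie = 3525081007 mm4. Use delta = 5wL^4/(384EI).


Convert: L = 5.7 m = 5700 mm, Ec = 34.2 GPa = 34200 MPa
delta = 5 * 24.0 * 5700^4 / (384 * 34200 * 3525081007)
= 2.74 mm

2.74


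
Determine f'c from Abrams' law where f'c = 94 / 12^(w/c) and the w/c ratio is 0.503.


f'c = 94 / 12^0.503
= 94 / 3.49
= 26.93 MPa

26.93


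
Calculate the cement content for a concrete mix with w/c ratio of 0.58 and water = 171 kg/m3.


Cement = water / (w/c)
= 171 / 0.58
= 294.8 kg/m3

294.8


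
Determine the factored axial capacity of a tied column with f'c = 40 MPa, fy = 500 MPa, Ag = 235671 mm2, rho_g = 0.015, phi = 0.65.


Ast = rho * Ag = 0.015 * 235671 = 3535.065 mm2
phi*Pn = 0.65 * 0.80 * (0.85 * 40 * (235671 - 3535.065) + 500 * 3535.065) / 1000
= 5023.28 kN

5023.28


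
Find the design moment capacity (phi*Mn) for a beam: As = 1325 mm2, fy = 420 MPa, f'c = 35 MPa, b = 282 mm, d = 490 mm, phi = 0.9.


a = As * fy / (0.85 * f'c * b)
= 1325 * 420 / (0.85 * 35 * 282)
= 66.3329 mm
Mn = As * fy * (d - a/2) / 10^6
= 254.2279 kN-m
phi*Mn = 0.9 * 254.2279 = 228.81 kN-m

228.81


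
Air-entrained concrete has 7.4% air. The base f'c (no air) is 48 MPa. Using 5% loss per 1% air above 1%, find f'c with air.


Strength loss = (7.4 - 1) * 5 = 32.0%
f'c = 48 * (1 - 32.0/100)
= 32.64 MPa

32.64


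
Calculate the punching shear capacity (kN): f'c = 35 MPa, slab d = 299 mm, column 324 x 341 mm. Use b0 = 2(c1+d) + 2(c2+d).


b0 = 2*(324 + 299) + 2*(341 + 299) = 2526 mm
Vc = 0.33 * sqrt(35) * 2526 * 299 / 1000
= 1474.53 kN

1474.53


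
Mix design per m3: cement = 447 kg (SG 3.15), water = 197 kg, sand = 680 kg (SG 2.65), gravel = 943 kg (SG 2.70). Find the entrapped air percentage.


Vol cement = 447 / (3.15 * 1000) = 0.141905 m3
Vol water = 197 / 1000 = 0.197 m3
Vol sand = 680 / (2.65 * 1000) = 0.256604 m3
Vol gravel = 943 / (2.70 * 1000) = 0.349259 m3
Total solid + water volume = 0.944768 m3
Air = (1 - 0.944768) * 100 = 5.52%

5.52


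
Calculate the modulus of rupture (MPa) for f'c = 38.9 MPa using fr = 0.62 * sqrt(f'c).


fr = 0.62 * sqrt(38.9)
= 3.867 MPa

3.867


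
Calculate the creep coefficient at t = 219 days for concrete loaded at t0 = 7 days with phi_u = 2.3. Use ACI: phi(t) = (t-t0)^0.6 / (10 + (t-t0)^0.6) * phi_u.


dt = 219 - 7 = 212
phi = 212^0.6 / (10 + 212^0.6) * 2.3
= 1.641

1.641


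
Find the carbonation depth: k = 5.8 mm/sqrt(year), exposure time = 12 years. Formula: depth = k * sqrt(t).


depth = k * sqrt(t)
= 5.8 * sqrt(12)
= 20.09 mm

20.09


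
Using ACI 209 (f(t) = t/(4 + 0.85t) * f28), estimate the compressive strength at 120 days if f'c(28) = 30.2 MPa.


f(120) = 120 / (4 + 0.85 * 120) * 30.2
= 120 / 106.0 * 30.2
= 34.19 MPa

34.19


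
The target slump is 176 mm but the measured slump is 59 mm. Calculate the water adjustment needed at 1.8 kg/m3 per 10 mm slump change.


Difference = 176 - 59 = 117 mm
Water adjustment = 117 * 1.8 / 10 = 21.1 kg/m3

21.1


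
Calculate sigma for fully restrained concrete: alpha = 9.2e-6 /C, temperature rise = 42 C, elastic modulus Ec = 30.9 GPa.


sigma = alpha * dT * Ec
= 9.2e-6 * 42 * 30.9 * 1000
= 11.94 MPa

11.94


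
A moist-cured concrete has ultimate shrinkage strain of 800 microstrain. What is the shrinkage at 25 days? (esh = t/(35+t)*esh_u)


esh(25) = 25 / (35 + 25) * 800
= 25 / 60 * 800
= 333.3 microstrain

333.3


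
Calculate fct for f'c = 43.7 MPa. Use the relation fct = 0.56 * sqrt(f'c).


fct = 0.56 * sqrt(43.7)
= 0.56 * 6.611
= 3.702 MPa

3.702


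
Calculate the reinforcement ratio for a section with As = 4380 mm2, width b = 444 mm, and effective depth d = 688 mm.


rho = As / (b * d)
= 4380 / (444 * 688)
= 0.0143

0.0143


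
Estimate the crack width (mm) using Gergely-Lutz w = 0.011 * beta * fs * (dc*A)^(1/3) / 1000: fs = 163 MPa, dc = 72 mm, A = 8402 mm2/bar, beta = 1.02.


w = 0.011 * beta * fs * (dc * A)^(1/3) / 1000
= 0.011 * 1.02 * 163 * (72 * 8402)^(1/3) / 1000
= 0.155 mm

0.155


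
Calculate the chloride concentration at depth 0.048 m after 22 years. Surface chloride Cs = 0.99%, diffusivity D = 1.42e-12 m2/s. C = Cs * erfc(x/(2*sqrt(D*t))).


t_seconds = 22 * 365.25 * 24 * 3600 = 694267200.0 s
arg = 0.048 / (2 * sqrt(1.42e-12 * 694267200.0))
= 0.7644
erfc(0.7644) = 0.2797
C = 0.99 * 0.2797 = 0.2769%

0.2769


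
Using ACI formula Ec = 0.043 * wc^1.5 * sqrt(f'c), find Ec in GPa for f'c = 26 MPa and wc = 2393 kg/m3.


Ec = 0.043 * 2393^1.5 * sqrt(26) / 1000
= 25.67 GPa

25.67


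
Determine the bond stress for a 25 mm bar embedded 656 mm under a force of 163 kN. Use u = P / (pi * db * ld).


u = P / (pi * db * ld)
= 163 * 1000 / (pi * 25 * 656)
= 3.164 MPa

3.164


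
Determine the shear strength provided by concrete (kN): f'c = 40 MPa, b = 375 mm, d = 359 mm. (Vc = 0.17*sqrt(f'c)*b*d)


Vc = 0.17 * sqrt(40) * 375 * 359 / 1000
= 144.75 kN

144.75


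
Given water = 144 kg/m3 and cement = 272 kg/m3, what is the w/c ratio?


w/c = water / cement
w/c = 144 / 272 = 0.529

0.529


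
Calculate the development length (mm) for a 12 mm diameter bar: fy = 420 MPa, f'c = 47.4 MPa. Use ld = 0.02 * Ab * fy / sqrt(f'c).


Ab = pi * 12^2 / 4 = 113.097 mm2
ld = 0.02 * 113.097 * 420 / sqrt(47.4)
= 138.0 mm

138.0


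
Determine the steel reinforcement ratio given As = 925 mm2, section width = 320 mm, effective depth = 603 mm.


rho = As / (b * d)
= 925 / (320 * 603)
= 0.0048

0.0048


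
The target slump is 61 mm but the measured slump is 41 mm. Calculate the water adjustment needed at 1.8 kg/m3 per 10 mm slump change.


Difference = 61 - 41 = 20 mm
Water adjustment = 20 * 1.8 / 10 = 3.6 kg/m3

3.6


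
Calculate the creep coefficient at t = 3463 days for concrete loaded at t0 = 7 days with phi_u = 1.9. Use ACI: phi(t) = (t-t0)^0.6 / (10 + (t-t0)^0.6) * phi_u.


dt = 3463 - 7 = 3456
phi = 3456^0.6 / (10 + 3456^0.6) * 1.9
= 1.767

1.767


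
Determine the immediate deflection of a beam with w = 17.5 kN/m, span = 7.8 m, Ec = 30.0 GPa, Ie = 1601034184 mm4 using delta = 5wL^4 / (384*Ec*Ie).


Convert: L = 7.8 m = 7800 mm, Ec = 30.0 GPa = 30000 MPa
delta = 5 * 17.5 * 7800^4 / (384 * 30000 * 1601034184)
= 17.56 mm

17.56


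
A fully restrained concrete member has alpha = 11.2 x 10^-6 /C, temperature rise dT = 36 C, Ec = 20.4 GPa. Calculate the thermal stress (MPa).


sigma = alpha * dT * Ec
= 11.2e-6 * 36 * 20.4 * 1000
= 8.225 MPa

8.225


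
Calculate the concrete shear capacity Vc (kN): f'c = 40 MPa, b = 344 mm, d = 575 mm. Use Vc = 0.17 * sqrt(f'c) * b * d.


Vc = 0.17 * sqrt(40) * 344 * 575 / 1000
= 212.67 kN

212.67


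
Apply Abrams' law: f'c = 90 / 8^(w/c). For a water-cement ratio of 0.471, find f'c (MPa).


f'c = 90 / 8^0.471
= 90 / 2.663
= 33.8 MPa

33.8


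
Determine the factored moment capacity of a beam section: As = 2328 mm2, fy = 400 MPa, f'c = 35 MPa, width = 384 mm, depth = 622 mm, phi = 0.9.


a = As * fy / (0.85 * f'c * b)
= 2328 * 400 / (0.85 * 35 * 384)
= 81.5126 mm
Mn = As * fy * (d - a/2) / 10^6
= 541.2541 kN-m
phi*Mn = 0.9 * 541.2541 = 487.13 kN-m

487.13


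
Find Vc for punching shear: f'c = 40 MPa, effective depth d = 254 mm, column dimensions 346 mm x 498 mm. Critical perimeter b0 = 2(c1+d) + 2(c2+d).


b0 = 2*(346 + 254) + 2*(498 + 254) = 2704 mm
Vc = 0.33 * sqrt(40) * 2704 * 254 / 1000
= 1433.46 kN

1433.46


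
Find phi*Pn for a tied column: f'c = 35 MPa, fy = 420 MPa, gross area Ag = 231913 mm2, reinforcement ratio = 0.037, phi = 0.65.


Ast = rho * Ag = 0.037 * 231913 = 8580.781 mm2
phi*Pn = 0.65 * 0.80 * (0.85 * 35 * (231913 - 8580.781) + 420 * 8580.781) / 1000
= 5328.99 kN

5328.99


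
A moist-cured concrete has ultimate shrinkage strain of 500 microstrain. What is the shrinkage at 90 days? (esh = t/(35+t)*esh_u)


esh(90) = 90 / (35 + 90) * 500
= 90 / 125 * 500
= 360.0 microstrain

360.0


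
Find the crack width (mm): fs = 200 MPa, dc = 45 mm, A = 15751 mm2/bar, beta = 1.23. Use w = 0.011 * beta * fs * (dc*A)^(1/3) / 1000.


w = 0.011 * beta * fs * (dc * A)^(1/3) / 1000
= 0.011 * 1.23 * 200 * (45 * 15751)^(1/3) / 1000
= 0.241 mm

0.241


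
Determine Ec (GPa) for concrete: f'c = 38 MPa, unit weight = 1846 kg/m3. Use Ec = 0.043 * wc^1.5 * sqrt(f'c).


Ec = 0.043 * 1846^1.5 * sqrt(38) / 1000
= 21.02 GPa

21.02


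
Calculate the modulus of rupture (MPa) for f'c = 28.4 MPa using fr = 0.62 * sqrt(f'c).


fr = 0.62 * sqrt(28.4)
= 3.304 MPa

3.304


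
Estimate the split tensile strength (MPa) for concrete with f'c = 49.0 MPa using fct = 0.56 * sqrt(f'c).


fct = 0.56 * sqrt(49.0)
= 0.56 * 7.0
= 3.92 MPa

3.92


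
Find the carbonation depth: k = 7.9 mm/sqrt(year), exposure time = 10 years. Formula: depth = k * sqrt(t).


depth = k * sqrt(t)
= 7.9 * sqrt(10)
= 24.98 mm

24.98


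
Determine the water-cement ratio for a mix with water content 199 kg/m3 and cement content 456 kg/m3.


w/c = water / cement
w/c = 199 / 456 = 0.436

0.436


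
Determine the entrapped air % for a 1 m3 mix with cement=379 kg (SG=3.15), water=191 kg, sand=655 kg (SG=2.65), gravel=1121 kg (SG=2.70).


Vol cement = 379 / (3.15 * 1000) = 0.120317 m3
Vol water = 191 / 1000 = 0.191 m3
Vol sand = 655 / (2.65 * 1000) = 0.24717 m3
Vol gravel = 1121 / (2.70 * 1000) = 0.415185 m3
Total solid + water volume = 0.973672 m3
Air = (1 - 0.973672) * 100 = 2.63%

2.63


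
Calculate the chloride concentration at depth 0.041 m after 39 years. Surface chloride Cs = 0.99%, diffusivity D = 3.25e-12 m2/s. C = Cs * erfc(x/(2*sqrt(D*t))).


t_seconds = 39 * 365.25 * 24 * 3600 = 1230746400.0 s
arg = 0.041 / (2 * sqrt(3.25e-12 * 1230746400.0))
= 0.3241
erfc(0.3241) = 0.6467
C = 0.99 * 0.6467 = 0.6402%

0.6402


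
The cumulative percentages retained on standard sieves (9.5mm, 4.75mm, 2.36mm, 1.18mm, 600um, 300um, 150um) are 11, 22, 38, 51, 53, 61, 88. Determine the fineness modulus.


FM = sum(cumulative % retained) / 100
= 324 / 100
= 3.24

3.24


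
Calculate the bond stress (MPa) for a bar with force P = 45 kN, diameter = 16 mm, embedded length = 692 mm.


u = P / (pi * db * ld)
= 45 * 1000 / (pi * 16 * 692)
= 1.294 MPa

1.294


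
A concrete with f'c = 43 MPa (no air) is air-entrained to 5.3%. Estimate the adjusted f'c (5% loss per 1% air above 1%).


Strength loss = (5.3 - 1) * 5 = 21.5%
f'c = 43 * (1 - 21.5/100)
= 33.76 MPa

33.76


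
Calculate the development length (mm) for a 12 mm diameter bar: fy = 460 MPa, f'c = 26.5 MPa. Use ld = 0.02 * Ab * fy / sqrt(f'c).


Ab = pi * 12^2 / 4 = 113.097 mm2
ld = 0.02 * 113.097 * 460 / sqrt(26.5)
= 202.1 mm

202.1


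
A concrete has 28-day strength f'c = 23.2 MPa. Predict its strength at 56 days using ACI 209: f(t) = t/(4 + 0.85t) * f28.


f(56) = 56 / (4 + 0.85 * 56) * 23.2
= 56 / 51.6 * 23.2
= 25.18 MPa

25.18


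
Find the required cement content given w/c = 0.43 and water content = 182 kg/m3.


Cement = water / (w/c)
= 182 / 0.43
= 423.3 kg/m3

423.3


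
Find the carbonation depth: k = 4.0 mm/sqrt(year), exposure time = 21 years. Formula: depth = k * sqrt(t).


depth = k * sqrt(t)
= 4.0 * sqrt(21)
= 18.33 mm

18.33


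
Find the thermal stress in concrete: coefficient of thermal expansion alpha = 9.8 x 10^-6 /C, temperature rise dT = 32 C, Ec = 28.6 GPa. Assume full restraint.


sigma = alpha * dT * Ec
= 9.8e-6 * 32 * 28.6 * 1000
= 8.969 MPa

8.969


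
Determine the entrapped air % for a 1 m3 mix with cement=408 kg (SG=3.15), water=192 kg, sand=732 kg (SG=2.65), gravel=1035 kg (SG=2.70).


Vol cement = 408 / (3.15 * 1000) = 0.129524 m3
Vol water = 192 / 1000 = 0.192 m3
Vol sand = 732 / (2.65 * 1000) = 0.276226 m3
Vol gravel = 1035 / (2.70 * 1000) = 0.383333 m3
Total solid + water volume = 0.981084 m3
Air = (1 - 0.981084) * 100 = 1.89%

1.89


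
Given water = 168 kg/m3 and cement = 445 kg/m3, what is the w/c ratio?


w/c = water / cement
w/c = 168 / 445 = 0.378

0.378


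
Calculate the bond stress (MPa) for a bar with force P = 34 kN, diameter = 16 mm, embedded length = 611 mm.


u = P / (pi * db * ld)
= 34 * 1000 / (pi * 16 * 611)
= 1.107 MPa

1.107


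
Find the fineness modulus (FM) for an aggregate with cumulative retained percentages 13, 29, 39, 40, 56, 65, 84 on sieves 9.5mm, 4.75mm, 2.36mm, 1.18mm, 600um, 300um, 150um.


FM = sum(cumulative % retained) / 100
= 326 / 100
= 3.26

3.26


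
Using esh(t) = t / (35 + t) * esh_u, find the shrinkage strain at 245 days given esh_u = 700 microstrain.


esh(245) = 245 / (35 + 245) * 700
= 245 / 280 * 700
= 612.5 microstrain

612.5


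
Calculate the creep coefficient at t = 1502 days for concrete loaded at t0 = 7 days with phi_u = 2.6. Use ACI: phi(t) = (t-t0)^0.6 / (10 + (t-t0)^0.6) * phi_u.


dt = 1502 - 7 = 1495
phi = 1495^0.6 / (10 + 1495^0.6) * 2.6
= 2.312

2.312


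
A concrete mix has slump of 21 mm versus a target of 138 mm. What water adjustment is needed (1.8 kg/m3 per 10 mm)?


Difference = 138 - 21 = 117 mm
Water adjustment = 117 * 1.8 / 10 = 21.1 kg/m3

21.1


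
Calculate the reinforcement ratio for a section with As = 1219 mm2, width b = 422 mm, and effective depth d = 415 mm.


rho = As / (b * d)
= 1219 / (422 * 415)
= 0.007

0.007


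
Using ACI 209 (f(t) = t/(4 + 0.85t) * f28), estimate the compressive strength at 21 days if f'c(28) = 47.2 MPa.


f(21) = 21 / (4 + 0.85 * 21) * 47.2
= 21 / 21.85 * 47.2
= 45.36 MPa

45.36


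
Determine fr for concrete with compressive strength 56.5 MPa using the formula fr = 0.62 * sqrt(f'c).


fr = 0.62 * sqrt(56.5)
= 4.66 MPa

4.66


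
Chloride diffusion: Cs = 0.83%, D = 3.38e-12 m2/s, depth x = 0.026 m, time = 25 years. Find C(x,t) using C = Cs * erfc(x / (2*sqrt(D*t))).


t_seconds = 25 * 365.25 * 24 * 3600 = 788940000.0 s
arg = 0.026 / (2 * sqrt(3.38e-12 * 788940000.0))
= 0.2517
erfc(0.2517) = 0.7218
C = 0.83 * 0.7218 = 0.5991%

0.5991


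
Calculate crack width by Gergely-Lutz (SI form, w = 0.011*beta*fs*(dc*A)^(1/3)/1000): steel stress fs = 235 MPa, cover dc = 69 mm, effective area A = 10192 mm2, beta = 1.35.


w = 0.011 * beta * fs * (dc * A)^(1/3) / 1000
= 0.011 * 1.35 * 235 * (69 * 10192)^(1/3) / 1000
= 0.31 mm

0.31


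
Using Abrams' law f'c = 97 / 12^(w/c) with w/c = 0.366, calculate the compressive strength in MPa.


f'c = 97 / 12^0.366
= 97 / 2.483
= 39.07 MPa

39.07


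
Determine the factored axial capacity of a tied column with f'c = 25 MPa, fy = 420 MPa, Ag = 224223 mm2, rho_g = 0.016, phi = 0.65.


Ast = rho * Ag = 0.016 * 224223 = 3587.568 mm2
phi*Pn = 0.65 * 0.80 * (0.85 * 25 * (224223 - 3587.568) + 420 * 3587.568) / 1000
= 3221.55 kN

3221.55


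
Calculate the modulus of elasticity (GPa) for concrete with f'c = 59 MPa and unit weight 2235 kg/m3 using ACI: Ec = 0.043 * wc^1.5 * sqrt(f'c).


Ec = 0.043 * 2235^1.5 * sqrt(59) / 1000
= 34.9 GPa

34.9


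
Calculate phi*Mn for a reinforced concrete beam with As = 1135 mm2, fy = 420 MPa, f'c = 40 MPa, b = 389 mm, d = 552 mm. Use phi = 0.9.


a = As * fy / (0.85 * f'c * b)
= 1135 * 420 / (0.85 * 40 * 389)
= 36.0426 mm
Mn = As * fy * (d - a/2) / 10^6
= 254.5476 kN-m
phi*Mn = 0.9 * 254.5476 = 229.09 kN-m

229.09


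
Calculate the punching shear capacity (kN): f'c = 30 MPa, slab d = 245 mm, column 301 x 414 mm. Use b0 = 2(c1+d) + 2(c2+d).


b0 = 2*(301 + 245) + 2*(414 + 245) = 2410 mm
Vc = 0.33 * sqrt(30) * 2410 * 245 / 1000
= 1067.23 kN

1067.23


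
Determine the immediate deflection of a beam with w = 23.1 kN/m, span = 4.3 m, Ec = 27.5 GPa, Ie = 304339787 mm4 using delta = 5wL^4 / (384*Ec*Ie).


Convert: L = 4.3 m = 4300 mm, Ec = 27.5 GPa = 27500 MPa
delta = 5 * 23.1 * 4300^4 / (384 * 27500 * 304339787)
= 12.29 mm

12.29


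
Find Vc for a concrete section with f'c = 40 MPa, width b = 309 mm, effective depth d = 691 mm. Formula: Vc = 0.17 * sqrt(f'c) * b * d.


Vc = 0.17 * sqrt(40) * 309 * 691 / 1000
= 229.57 kN

229.57


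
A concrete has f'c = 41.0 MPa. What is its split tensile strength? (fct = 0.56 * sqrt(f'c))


fct = 0.56 * sqrt(41.0)
= 0.56 * 6.403
= 3.586 MPa

3.586


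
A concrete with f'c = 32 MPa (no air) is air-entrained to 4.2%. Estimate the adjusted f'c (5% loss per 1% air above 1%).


Strength loss = (4.2 - 1) * 5 = 16.0%
f'c = 32 * (1 - 16.0/100)
= 26.88 MPa

26.88


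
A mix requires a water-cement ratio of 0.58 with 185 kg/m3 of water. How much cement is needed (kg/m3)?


Cement = water / (w/c)
= 185 / 0.58
= 319.0 kg/m3

319.0


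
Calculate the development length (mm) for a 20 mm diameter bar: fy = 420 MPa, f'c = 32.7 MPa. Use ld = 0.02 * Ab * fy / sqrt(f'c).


Ab = pi * 20^2 / 4 = 314.159 mm2
ld = 0.02 * 314.159 * 420 / sqrt(32.7)
= 461.5 mm

461.5


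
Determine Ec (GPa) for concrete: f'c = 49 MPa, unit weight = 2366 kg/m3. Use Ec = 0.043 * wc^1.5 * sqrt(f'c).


Ec = 0.043 * 2366^1.5 * sqrt(49) / 1000
= 34.64 GPa

34.64


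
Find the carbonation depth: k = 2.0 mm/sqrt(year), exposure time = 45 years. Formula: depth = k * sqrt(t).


depth = k * sqrt(t)
= 2.0 * sqrt(45)
= 13.42 mm

13.42


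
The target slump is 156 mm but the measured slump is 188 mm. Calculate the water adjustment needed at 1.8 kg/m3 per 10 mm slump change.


Difference = 156 - 188 = -32 mm
Water adjustment = -32 * 1.8 / 10 = -5.8 kg/m3

-5.8


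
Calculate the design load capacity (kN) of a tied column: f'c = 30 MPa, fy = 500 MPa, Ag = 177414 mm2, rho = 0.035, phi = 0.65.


Ast = rho * Ag = 0.035 * 177414 = 6209.49 mm2
phi*Pn = 0.65 * 0.80 * (0.85 * 30 * (177414 - 6209.49) + 500 * 6209.49) / 1000
= 3884.64 kN

3884.64


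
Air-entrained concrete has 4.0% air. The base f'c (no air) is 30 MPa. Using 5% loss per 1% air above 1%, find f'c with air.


Strength loss = (4.0 - 1) * 5 = 15.0%
f'c = 30 * (1 - 15.0/100)
= 25.5 MPa

25.5


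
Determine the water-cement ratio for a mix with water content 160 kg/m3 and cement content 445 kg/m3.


w/c = water / cement
w/c = 160 / 445 = 0.36

0.36


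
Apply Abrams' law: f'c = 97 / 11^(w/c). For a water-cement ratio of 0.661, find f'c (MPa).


f'c = 97 / 11^0.661
= 97 / 4.879
= 19.88 MPa

19.88


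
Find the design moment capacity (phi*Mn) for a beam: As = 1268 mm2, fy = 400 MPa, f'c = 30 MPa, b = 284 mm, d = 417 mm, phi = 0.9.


a = As * fy / (0.85 * f'c * b)
= 1268 * 400 / (0.85 * 30 * 284)
= 70.0359 mm
Mn = As * fy * (d - a/2) / 10^6
= 193.7413 kN-m
phi*Mn = 0.9 * 193.7413 = 174.37 kN-m

174.37


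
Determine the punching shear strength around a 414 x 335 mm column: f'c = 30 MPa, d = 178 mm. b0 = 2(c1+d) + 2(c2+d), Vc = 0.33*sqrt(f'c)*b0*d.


b0 = 2*(414 + 178) + 2*(335 + 178) = 2210 mm
Vc = 0.33 * sqrt(30) * 2210 * 178 / 1000
= 711.03 kN

711.03


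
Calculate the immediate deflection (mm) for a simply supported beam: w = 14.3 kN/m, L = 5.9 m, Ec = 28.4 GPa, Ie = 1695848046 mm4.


Convert: L = 5.9 m = 5900 mm, Ec = 28.4 GPa = 28400 MPa
delta = 5 * 14.3 * 5900^4 / (384 * 28400 * 1695848046)
= 4.68 mm

4.68


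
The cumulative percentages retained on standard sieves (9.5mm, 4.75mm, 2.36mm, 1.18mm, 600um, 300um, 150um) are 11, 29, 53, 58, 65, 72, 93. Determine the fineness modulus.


FM = sum(cumulative % retained) / 100
= 381 / 100
= 3.81

3.81


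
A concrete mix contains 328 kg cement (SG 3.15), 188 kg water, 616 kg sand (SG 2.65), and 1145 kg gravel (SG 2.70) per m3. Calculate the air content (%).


Vol cement = 328 / (3.15 * 1000) = 0.104127 m3
Vol water = 188 / 1000 = 0.188 m3
Vol sand = 616 / (2.65 * 1000) = 0.232453 m3
Vol gravel = 1145 / (2.70 * 1000) = 0.424074 m3
Total solid + water volume = 0.948654 m3
Air = (1 - 0.948654) * 100 = 5.13%

5.13


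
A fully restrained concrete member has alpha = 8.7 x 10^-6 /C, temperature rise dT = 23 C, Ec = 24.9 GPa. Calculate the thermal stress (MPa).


sigma = alpha * dT * Ec
= 8.7e-6 * 23 * 24.9 * 1000
= 4.982 MPa

4.982


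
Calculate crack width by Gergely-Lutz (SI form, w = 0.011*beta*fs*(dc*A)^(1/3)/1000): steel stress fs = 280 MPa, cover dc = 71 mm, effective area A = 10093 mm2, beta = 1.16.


w = 0.011 * beta * fs * (dc * A)^(1/3) / 1000
= 0.011 * 1.16 * 280 * (71 * 10093)^(1/3) / 1000
= 0.32 mm

0.32


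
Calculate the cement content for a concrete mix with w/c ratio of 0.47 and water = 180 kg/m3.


Cement = water / (w/c)
= 180 / 0.47
= 383.0 kg/m3

383.0


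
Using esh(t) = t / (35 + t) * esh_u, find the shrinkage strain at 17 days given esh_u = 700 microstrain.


esh(17) = 17 / (35 + 17) * 700
= 17 / 52 * 700
= 228.8 microstrain

228.8


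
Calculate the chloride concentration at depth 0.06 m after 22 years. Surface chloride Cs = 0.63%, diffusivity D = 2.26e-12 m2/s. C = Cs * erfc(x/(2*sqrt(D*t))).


t_seconds = 22 * 365.25 * 24 * 3600 = 694267200.0 s
arg = 0.06 / (2 * sqrt(2.26e-12 * 694267200.0))
= 0.7574
erfc(0.7574) = 0.2841
C = 0.63 * 0.2841 = 0.179%

0.179


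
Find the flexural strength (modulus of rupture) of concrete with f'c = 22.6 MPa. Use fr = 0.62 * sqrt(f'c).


fr = 0.62 * sqrt(22.6)
= 2.947 MPa

2.947


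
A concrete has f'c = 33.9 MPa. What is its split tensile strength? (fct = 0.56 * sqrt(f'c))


fct = 0.56 * sqrt(33.9)
= 0.56 * 5.822
= 3.261 MPa

3.261


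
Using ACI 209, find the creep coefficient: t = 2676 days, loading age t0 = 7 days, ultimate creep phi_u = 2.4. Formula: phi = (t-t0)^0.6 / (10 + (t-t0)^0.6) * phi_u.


dt = 2676 - 7 = 2669
phi = 2669^0.6 / (10 + 2669^0.6) * 2.4
= 2.206

2.206


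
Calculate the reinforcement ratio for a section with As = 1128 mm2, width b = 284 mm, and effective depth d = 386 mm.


rho = As / (b * d)
= 1128 / (284 * 386)
= 0.0103

0.0103


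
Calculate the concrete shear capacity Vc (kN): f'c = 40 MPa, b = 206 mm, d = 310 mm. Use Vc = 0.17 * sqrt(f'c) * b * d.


Vc = 0.17 * sqrt(40) * 206 * 310 / 1000
= 68.66 kN

68.66


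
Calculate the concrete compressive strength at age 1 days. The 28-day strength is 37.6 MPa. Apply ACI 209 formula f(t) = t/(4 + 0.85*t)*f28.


f(1) = 1 / (4 + 0.85 * 1) * 37.6
= 1 / 4.85 * 37.6
= 7.75 MPa

7.75


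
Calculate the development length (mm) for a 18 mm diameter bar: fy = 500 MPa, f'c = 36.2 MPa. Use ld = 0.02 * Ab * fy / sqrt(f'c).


Ab = pi * 18^2 / 4 = 254.469 mm2
ld = 0.02 * 254.469 * 500 / sqrt(36.2)
= 422.9 mm

422.9


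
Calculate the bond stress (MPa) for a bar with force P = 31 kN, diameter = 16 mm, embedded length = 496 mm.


u = P / (pi * db * ld)
= 31 * 1000 / (pi * 16 * 496)
= 1.243 MPa

1.243


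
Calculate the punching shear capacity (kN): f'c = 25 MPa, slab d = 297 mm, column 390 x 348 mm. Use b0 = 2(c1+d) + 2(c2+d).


b0 = 2*(390 + 297) + 2*(348 + 297) = 2664 mm
Vc = 0.33 * sqrt(25) * 2664 * 297 / 1000
= 1305.49 kN

1305.49


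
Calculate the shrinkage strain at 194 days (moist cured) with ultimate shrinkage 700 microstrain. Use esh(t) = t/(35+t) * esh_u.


esh(194) = 194 / (35 + 194) * 700
= 194 / 229 * 700
= 593.0 microstrain

593.0


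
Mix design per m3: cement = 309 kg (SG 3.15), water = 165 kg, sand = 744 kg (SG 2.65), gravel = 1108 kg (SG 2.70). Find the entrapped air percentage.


Vol cement = 309 / (3.15 * 1000) = 0.098095 m3
Vol water = 165 / 1000 = 0.165 m3
Vol sand = 744 / (2.65 * 1000) = 0.280755 m3
Vol gravel = 1108 / (2.70 * 1000) = 0.41037 m3
Total solid + water volume = 0.95422 m3
Air = (1 - 0.95422) * 100 = 4.58%

4.58


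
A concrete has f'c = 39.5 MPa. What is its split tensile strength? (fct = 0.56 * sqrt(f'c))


fct = 0.56 * sqrt(39.5)
= 0.56 * 6.285
= 3.52 MPa

3.52


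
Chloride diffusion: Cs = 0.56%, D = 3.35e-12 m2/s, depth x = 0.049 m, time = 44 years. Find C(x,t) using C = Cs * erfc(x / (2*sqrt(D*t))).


t_seconds = 44 * 365.25 * 24 * 3600 = 1388534400.0 s
arg = 0.049 / (2 * sqrt(3.35e-12 * 1388534400.0))
= 0.3592
erfc(0.3592) = 0.6114
C = 0.56 * 0.6114 = 0.3424%

0.3424


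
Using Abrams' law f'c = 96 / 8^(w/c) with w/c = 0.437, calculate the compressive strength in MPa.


f'c = 96 / 8^0.437
= 96 / 2.481
= 38.69 MPa

38.69


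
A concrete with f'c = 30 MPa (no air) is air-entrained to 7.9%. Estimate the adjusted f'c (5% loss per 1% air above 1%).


Strength loss = (7.9 - 1) * 5 = 34.5%
f'c = 30 * (1 - 34.5/100)
= 19.65 MPa

19.65


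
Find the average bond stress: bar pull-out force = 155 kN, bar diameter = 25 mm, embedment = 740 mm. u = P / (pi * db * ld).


u = P / (pi * db * ld)
= 155 * 1000 / (pi * 25 * 740)
= 2.667 MPa

2.667


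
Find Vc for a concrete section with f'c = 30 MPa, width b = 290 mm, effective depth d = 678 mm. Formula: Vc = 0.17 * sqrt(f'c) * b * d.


Vc = 0.17 * sqrt(30) * 290 * 678 / 1000
= 183.08 kN

183.08


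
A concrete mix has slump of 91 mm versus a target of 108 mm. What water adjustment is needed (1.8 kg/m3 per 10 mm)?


Difference = 108 - 91 = 17 mm
Water adjustment = 17 * 1.8 / 10 = 3.1 kg/m3

3.1


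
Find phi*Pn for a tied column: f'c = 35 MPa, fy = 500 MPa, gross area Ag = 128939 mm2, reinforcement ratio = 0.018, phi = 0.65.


Ast = rho * Ag = 0.018 * 128939 = 2320.902 mm2
phi*Pn = 0.65 * 0.80 * (0.85 * 35 * (128939 - 2320.902) + 500 * 2320.902) / 1000
= 2562.22 kN

2562.22


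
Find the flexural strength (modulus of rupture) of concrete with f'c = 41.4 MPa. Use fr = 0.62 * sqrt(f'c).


fr = 0.62 * sqrt(41.4)
= 3.989 MPa

3.989


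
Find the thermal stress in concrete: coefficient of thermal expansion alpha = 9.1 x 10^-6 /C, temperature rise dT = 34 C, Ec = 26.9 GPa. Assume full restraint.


sigma = alpha * dT * Ec
= 9.1e-6 * 34 * 26.9 * 1000
= 8.323 MPa

8.323


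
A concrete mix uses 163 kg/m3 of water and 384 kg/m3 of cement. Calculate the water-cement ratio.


w/c = water / cement
w/c = 163 / 384 = 0.424

0.424


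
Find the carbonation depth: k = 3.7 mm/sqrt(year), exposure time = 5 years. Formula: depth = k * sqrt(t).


depth = k * sqrt(t)
= 3.7 * sqrt(5)
= 8.27 mm

8.27


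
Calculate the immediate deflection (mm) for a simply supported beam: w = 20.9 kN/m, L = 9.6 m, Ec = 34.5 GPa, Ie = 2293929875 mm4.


Convert: L = 9.6 m = 9600 mm, Ec = 34.5 GPa = 34500 MPa
delta = 5 * 20.9 * 9600^4 / (384 * 34500 * 2293929875)
= 29.21 mm

29.21


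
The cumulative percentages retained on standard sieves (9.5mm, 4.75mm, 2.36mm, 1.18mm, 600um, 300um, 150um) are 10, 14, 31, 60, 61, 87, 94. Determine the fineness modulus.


FM = sum(cumulative % retained) / 100
= 357 / 100
= 3.57

3.57


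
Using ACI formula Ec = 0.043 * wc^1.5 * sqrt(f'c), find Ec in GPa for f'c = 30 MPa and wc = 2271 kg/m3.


Ec = 0.043 * 2271^1.5 * sqrt(30) / 1000
= 25.49 GPa

25.49


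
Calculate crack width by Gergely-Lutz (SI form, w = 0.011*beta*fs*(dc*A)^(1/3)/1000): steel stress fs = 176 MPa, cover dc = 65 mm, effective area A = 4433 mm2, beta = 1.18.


w = 0.011 * beta * fs * (dc * A)^(1/3) / 1000
= 0.011 * 1.18 * 176 * (65 * 4433)^(1/3) / 1000
= 0.151 mm

0.151


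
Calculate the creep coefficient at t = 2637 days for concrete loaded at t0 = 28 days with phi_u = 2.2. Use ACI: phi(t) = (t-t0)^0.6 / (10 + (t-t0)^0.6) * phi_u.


dt = 2637 - 28 = 2609
phi = 2609^0.6 / (10 + 2609^0.6) * 2.2
= 2.02

2.02


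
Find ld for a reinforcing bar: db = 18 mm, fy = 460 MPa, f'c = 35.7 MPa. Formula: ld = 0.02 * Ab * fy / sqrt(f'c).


Ab = pi * 18^2 / 4 = 254.469 mm2
ld = 0.02 * 254.469 * 460 / sqrt(35.7)
= 391.8 mm

391.8


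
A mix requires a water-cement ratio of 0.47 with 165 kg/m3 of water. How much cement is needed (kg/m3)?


Cement = water / (w/c)
= 165 / 0.47
= 351.1 kg/m3

351.1


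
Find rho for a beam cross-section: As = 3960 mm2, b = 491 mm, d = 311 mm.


rho = As / (b * d)
= 3960 / (491 * 311)
= 0.0259

0.0259


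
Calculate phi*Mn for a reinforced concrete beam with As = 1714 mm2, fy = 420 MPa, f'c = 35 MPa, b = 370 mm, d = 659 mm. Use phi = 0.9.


a = As * fy / (0.85 * f'c * b)
= 1714 * 420 / (0.85 * 35 * 370)
= 65.399 mm
Mn = As * fy * (d - a/2) / 10^6
= 450.8612 kN-m
phi*Mn = 0.9 * 450.8612 = 405.78 kN-m

405.78


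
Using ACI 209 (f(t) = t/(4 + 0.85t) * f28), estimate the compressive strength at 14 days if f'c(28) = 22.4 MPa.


f(14) = 14 / (4 + 0.85 * 14) * 22.4
= 14 / 15.9 * 22.4
= 19.72 MPa

19.72


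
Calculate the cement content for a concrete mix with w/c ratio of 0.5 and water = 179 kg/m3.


Cement = water / (w/c)
= 179 / 0.5
= 358.0 kg/m3

358.0


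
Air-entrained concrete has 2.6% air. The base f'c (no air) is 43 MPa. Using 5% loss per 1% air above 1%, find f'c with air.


Strength loss = (2.6 - 1) * 5 = 8.0%
f'c = 43 * (1 - 8.0/100)
= 39.56 MPa

39.56


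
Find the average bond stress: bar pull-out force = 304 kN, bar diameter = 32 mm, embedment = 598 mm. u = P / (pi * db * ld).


u = P / (pi * db * ld)
= 304 * 1000 / (pi * 32 * 598)
= 5.057 MPa

5.057


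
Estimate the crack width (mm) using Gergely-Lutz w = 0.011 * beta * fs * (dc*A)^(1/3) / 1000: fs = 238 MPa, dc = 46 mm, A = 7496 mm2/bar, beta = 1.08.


w = 0.011 * beta * fs * (dc * A)^(1/3) / 1000
= 0.011 * 1.08 * 238 * (46 * 7496)^(1/3) / 1000
= 0.198 mm

0.198


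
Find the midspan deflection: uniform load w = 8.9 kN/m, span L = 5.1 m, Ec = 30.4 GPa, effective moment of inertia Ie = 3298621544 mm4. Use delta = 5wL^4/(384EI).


Convert: L = 5.1 m = 5100 mm, Ec = 30.4 GPa = 30400 MPa
delta = 5 * 8.9 * 5100^4 / (384 * 30400 * 3298621544)
= 0.78 mm

0.78


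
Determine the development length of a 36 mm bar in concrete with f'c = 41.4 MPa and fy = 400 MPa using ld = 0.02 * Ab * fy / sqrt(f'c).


Ab = pi * 36^2 / 4 = 1017.876 mm2
ld = 0.02 * 1017.876 * 400 / sqrt(41.4)
= 1265.6 mm

1265.6


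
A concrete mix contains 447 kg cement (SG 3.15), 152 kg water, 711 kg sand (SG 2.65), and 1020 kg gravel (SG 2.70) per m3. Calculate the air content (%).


Vol cement = 447 / (3.15 * 1000) = 0.141905 m3
Vol water = 152 / 1000 = 0.152 m3
Vol sand = 711 / (2.65 * 1000) = 0.268302 m3
Vol gravel = 1020 / (2.70 * 1000) = 0.377778 m3
Total solid + water volume = 0.939984 m3
Air = (1 - 0.939984) * 100 = 6.0%

6.0


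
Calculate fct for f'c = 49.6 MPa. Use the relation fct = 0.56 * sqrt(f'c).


fct = 0.56 * sqrt(49.6)
= 0.56 * 7.043
= 3.944 MPa

3.944


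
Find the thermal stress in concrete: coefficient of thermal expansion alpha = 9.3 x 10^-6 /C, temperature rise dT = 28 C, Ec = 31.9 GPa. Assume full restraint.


sigma = alpha * dT * Ec
= 9.3e-6 * 28 * 31.9 * 1000
= 8.307 MPa

8.307


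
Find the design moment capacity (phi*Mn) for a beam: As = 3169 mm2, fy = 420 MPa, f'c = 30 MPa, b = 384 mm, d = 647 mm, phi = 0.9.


a = As * fy / (0.85 * f'c * b)
= 3169 * 420 / (0.85 * 30 * 384)
= 135.9252 mm
Mn = As * fy * (d - a/2) / 10^6
= 770.6872 kN-m
phi*Mn = 0.9 * 770.6872 = 693.62 kN-m

693.62


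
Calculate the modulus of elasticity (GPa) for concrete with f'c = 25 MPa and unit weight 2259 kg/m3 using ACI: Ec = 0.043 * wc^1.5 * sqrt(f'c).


Ec = 0.043 * 2259^1.5 * sqrt(25) / 1000
= 23.08 GPa

23.08


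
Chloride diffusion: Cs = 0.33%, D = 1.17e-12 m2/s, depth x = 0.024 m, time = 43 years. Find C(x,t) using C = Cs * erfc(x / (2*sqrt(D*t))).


t_seconds = 43 * 365.25 * 24 * 3600 = 1356976800.0 s
arg = 0.024 / (2 * sqrt(1.17e-12 * 1356976800.0))
= 0.3012
erfc(0.3012) = 0.6702
C = 0.33 * 0.6702 = 0.2212%

0.2212


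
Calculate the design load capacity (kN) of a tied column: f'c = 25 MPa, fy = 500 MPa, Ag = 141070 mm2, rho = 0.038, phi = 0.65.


Ast = rho * Ag = 0.038 * 141070 = 5360.66 mm2
phi*Pn = 0.65 * 0.80 * (0.85 * 25 * (141070 - 5360.66) + 500 * 5360.66) / 1000
= 2893.36 kN

2893.36


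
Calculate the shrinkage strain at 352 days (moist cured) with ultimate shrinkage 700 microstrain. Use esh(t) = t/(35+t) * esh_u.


esh(352) = 352 / (35 + 352) * 700
= 352 / 387 * 700
= 636.7 microstrain

636.7


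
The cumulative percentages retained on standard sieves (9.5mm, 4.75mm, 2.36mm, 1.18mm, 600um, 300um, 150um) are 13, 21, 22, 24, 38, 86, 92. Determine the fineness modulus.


FM = sum(cumulative % retained) / 100
= 296 / 100
= 2.96

2.96


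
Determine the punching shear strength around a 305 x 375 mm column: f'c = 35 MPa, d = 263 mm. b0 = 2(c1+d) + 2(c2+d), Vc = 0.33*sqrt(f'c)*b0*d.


b0 = 2*(305 + 263) + 2*(375 + 263) = 2412 mm
Vc = 0.33 * sqrt(35) * 2412 * 263 / 1000
= 1238.46 kN

1238.46


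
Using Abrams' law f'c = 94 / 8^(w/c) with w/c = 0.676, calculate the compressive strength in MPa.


f'c = 94 / 8^0.676
= 94 / 4.078
= 23.05 MPa

23.05


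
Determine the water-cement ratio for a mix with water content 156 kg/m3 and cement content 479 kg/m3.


w/c = water / cement
w/c = 156 / 479 = 0.326

0.326


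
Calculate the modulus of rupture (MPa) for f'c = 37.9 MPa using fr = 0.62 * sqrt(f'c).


fr = 0.62 * sqrt(37.9)
= 3.817 MPa

3.817


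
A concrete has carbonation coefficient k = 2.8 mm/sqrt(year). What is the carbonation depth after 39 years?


depth = k * sqrt(t)
= 2.8 * sqrt(39)
= 17.49 mm

17.49


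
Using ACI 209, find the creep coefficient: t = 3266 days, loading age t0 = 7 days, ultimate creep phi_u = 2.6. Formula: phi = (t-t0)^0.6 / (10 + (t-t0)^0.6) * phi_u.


dt = 3266 - 7 = 3259
phi = 3259^0.6 / (10 + 3259^0.6) * 2.6
= 2.412

2.412


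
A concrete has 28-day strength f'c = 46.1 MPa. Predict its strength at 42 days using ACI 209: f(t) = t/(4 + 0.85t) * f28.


f(42) = 42 / (4 + 0.85 * 42) * 46.1
= 42 / 39.7 * 46.1
= 48.77 MPa

48.77


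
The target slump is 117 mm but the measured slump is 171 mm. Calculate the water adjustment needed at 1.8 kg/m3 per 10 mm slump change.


Difference = 117 - 171 = -54 mm
Water adjustment = -54 * 1.8 / 10 = -9.7 kg/m3

-9.7
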